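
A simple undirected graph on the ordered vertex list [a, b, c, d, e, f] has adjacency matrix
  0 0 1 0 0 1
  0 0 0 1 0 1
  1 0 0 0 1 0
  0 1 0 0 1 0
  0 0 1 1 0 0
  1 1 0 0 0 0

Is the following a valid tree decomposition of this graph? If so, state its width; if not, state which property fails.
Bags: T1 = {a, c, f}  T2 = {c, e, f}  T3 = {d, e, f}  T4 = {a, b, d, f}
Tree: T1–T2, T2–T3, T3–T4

A tree decomposition must satisfy three properties: every vertex lies in some bag; for every edge, both endpoints lie together in some bag; and for every vertex, the bags containing it form a connected subtree. Here bags containing vertex a are not connected in the tree, so the decomposition is invalid.

No — bags containing vertex a are not connected in the tree.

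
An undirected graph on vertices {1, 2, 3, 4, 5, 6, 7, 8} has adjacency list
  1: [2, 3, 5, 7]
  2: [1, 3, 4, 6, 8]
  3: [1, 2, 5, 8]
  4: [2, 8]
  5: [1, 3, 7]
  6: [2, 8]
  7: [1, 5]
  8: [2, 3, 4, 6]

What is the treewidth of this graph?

2

A width-2 tree decomposition is:
Bags: B1 = {2, 4, 8}  B2 = {2, 3, 8}  B3 = {1, 2, 3}  B4 = {2, 6, 8}  B5 = {1, 3, 5}  B6 = {1, 5, 7}
Tree: B1–B2, B2–B3, B1–B4, B3–B5, B5–B6
Each bag holds 3 vertices, so the decomposition has width 2, which upper-bounds the treewidth. Conversely, {2, 3, 8} is a clique of size 3, and the vertices of any clique must share a bag in every tree decomposition; so some bag has ≥ 3 vertices and tw(G) ≥ 2. Hence tw(G) = 2 exactly.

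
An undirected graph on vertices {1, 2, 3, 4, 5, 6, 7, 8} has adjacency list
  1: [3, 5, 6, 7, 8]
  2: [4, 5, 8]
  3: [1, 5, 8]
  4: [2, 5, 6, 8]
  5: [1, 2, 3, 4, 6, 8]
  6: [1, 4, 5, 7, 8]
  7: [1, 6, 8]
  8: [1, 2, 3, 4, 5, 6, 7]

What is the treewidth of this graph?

A width-3 tree decomposition is:
Bags: B1 = {1, 3, 5, 8}  B2 = {1, 5, 6, 8}  B3 = {4, 5, 6, 8}  B4 = {1, 6, 7, 8}  B5 = {2, 4, 5, 8}
Tree: B1–B2, B2–B3, B2–B4, B3–B5
Every bag has size at most 4, so the width is 4 − 1 = 3 and tw(G) ≤ 3. On the other hand G contains the 4-clique {1, 3, 5, 8}. A clique must lie in a single bag of any decomposition, so no decomposition can have width below 3. Hence tw(G) = 3 exactly.

3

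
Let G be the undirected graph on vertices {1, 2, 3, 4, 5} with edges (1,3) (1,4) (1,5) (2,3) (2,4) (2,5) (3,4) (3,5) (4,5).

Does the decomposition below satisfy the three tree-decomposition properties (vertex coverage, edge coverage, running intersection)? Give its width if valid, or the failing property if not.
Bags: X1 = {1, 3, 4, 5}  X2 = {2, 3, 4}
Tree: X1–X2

No — edge (5,2) lies in no bag.

A tree decomposition must satisfy three properties: every vertex lies in some bag; for every edge, both endpoints lie together in some bag; and for every vertex, the bags containing it form a connected subtree. Here edge (5,2) lies in no bag, so the decomposition is invalid.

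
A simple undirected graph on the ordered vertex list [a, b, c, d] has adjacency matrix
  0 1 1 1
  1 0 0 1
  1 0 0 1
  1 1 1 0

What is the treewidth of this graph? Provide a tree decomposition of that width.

Treewidth 2.
Bags: B1 = {a, b, d}  B2 = {a, c, d}
Tree: B1–B2

The largest bag has 3 vertices, giving width 2; this decomposition certifies tw(G) ≤ 2. On the other hand G contains the 3-clique {a, c, d}. A clique must lie in a single bag of any decomposition, so no decomposition can have width below 2. The upper and lower bounds meet at 2, so that is the treewidth.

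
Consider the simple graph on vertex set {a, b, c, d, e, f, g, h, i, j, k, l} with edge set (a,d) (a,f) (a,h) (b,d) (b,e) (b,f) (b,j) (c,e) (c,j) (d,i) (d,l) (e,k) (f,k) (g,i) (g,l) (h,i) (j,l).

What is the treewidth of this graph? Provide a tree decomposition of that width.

Treewidth 3.
One optimal decomposition is:
Bags: B1 = {c, e, j, k}  B2 = {b, e, j, k}  B3 = {b, f, j, k}  B4 = {b, f, j, l}  B5 = {b, d, f, l}  B6 = {a, d, f, l}  B7 = {a, d, g, l}  B8 = {a, d, g, i}  B9 = {a, g, h, i}
Tree: B1–B2, B2–B3, B3–B4, B4–B5, B5–B6, B6–B7, B7–B8, B8–B9

The largest bag has 4 vertices, giving width 3; this decomposition certifies tw(G) ≤ 3. For the lower bound: the 4 vertex sets {c,e,k}, {j}, {b}, {a,d,f,l} are disjoint, each induces a connected subgraph, and every pair is joined by at least one edge of G. Contracting each set to a single vertex therefore yields K_{4} as a minor, and since treewidth is minor-monotone, tw(G) ≥ tw(K_{4}) = 3. Hence tw(G) = 3 exactly.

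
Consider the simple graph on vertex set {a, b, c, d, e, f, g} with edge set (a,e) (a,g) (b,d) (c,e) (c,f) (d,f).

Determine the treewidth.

1

A width-1 tree decomposition is:
Bags: B1 = {b, d}  B2 = {d, f}  B3 = {c, f}  B4 = {c, e}  B5 = {a, e}  B6 = {a, g}
Tree: B1–B2, B2–B3, B3–B4, B4–B5, B5–B6
Each bag holds 2 vertices, so the decomposition has width 1, which upper-bounds the treewidth. Since G has at least one edge (e.g. b–d), it is not an edgeless graph, so tw(G) ≥ 1. Therefore the treewidth is 1.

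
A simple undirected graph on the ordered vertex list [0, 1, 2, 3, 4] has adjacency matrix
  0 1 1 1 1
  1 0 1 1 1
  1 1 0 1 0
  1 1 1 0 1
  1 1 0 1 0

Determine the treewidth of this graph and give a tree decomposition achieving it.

Treewidth 3.
Bags: B1 = {0, 1, 3, 4}  B2 = {0, 1, 2, 3}
Tree: B1–B2

Every bag has size at most 4, so the width is 4 − 1 = 3 and tw(G) ≤ 3. On the other hand G contains the 4-clique {0, 1, 2, 3}. A clique must lie in a single bag of any decomposition, so no decomposition can have width below 3. Combining the bounds, tw(G) = 3.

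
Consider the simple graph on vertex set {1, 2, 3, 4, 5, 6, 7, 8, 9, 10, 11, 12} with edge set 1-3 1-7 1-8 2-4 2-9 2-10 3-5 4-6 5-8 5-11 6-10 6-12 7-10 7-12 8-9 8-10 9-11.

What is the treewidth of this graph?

3

A width-3 tree decomposition is:
Bags: B1 = {1, 3, 5, 11}  B2 = {1, 5, 8, 11}  B3 = {1, 8, 9, 11}  B4 = {1, 7, 8, 9}  B5 = {7, 8, 9, 10}  B6 = {2, 7, 9, 10}  B7 = {2, 7, 10, 12}  B8 = {2, 6, 10, 12}  B9 = {2, 4, 6, 12}
Tree: B1–B2, B2–B3, B3–B4, B4–B5, B5–B6, B6–B7, B7–B8, B8–B9
Each bag holds 4 vertices, so the decomposition has width 3, which upper-bounds the treewidth. For the lower bound: the 4 vertex sets {3,5,11}, {1}, {8}, {2,7,9,10} are disjoint, each induces a connected subgraph, and every pair is joined by at least one edge of G. Contracting each set to a single vertex therefore yields K_{4} as a minor, and since treewidth is minor-monotone, tw(G) ≥ tw(K_{4}) = 3. Therefore the treewidth is 3.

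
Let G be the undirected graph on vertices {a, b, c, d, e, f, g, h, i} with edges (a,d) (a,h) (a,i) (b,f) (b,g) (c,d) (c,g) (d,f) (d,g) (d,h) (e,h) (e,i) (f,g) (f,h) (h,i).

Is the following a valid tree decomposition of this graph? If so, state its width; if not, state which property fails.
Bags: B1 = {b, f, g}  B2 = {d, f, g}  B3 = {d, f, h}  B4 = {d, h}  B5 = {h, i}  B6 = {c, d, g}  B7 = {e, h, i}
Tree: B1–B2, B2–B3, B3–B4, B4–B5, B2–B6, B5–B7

A tree decomposition must satisfy three properties: every vertex lies in some bag; for every edge, both endpoints lie together in some bag; and for every vertex, the bags containing it form a connected subtree. Here vertex a appears in no bag, so the decomposition is invalid.

No — vertex a appears in no bag.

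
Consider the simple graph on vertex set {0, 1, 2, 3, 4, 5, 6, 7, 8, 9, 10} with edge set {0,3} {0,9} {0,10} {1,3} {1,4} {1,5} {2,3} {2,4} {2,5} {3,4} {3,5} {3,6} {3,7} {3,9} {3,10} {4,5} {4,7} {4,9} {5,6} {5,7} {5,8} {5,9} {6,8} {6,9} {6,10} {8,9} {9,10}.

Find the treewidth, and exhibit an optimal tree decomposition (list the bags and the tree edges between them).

Treewidth 3.
Bags: B1 = {0, 3, 9, 10}  B2 = {3, 6, 9, 10}  B3 = {3, 5, 6, 9}  B4 = {3, 4, 5, 9}  B5 = {5, 6, 8, 9}  B6 = {1, 3, 4, 5}  B7 = {2, 3, 4, 5}  B8 = {3, 4, 5, 7}
Tree: B1–B2, B2–B3, B3–B4, B3–B5, B4–B6, B4–B7, B4–B8

The largest bag has 4 vertices, giving width 3; this decomposition certifies tw(G) ≤ 3. For the lower bound, the 4 vertices {5, 6, 8, 9} are pairwise adjacent, and any tree decomposition puts a clique entirely inside one bag — forcing width ≥ 3. Hence tw(G) = 3 exactly.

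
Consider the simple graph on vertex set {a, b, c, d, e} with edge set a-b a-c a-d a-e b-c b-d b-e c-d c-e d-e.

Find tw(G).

4

A width-4 tree decomposition is:
Bags: B1 = {a, b, c, d, e}
Tree: (single bag)
A single bag containing all 5 vertices is trivially a valid decomposition of width 4. For the lower bound, the 5 vertices {a, b, c, d, e} are pairwise adjacent, and any tree decomposition puts a clique entirely inside one bag — forcing width ≥ 4. Hence tw(G) = 4 exactly.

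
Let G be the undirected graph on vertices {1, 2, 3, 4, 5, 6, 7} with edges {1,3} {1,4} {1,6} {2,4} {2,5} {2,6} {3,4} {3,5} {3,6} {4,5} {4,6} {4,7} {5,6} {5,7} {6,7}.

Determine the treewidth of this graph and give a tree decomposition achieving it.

Treewidth 3.
One such decomposition:
Bags: B1 = {2, 4, 5, 6}  B2 = {3, 4, 5, 6}  B3 = {1, 3, 4, 6}  B4 = {4, 5, 6, 7}
Tree: B1–B2, B2–B3, B2–B4

The largest bag has 4 vertices, giving width 3; this decomposition certifies tw(G) ≤ 3. On the other hand G contains the 4-clique {1, 3, 4, 6}. A clique must lie in a single bag of any decomposition, so no decomposition can have width below 3. The upper and lower bounds meet at 3, so that is the treewidth.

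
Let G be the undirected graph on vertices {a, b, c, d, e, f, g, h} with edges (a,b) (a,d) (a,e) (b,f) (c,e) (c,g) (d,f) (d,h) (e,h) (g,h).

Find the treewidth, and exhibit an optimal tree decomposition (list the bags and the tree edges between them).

Every bag has size at most 3, so the width is 3 − 1 = 2 and tw(G) ≤ 2. Since f–b–a–d–f is a cycle in G, G is not acyclic. Forests are exactly the graphs of treewidth ≤ 1, so tw(G) ≥ 2. Hence tw(G) = 2 exactly.

Treewidth 2.
Bags: B1 = {b, d, f}  B2 = {a, b, d}  B3 = {a, d, h}  B4 = {a, e, h}  B5 = {e, g, h}  B6 = {c, e, g}
Tree: B1–B2, B2–B3, B3–B4, B4–B5, B5–B6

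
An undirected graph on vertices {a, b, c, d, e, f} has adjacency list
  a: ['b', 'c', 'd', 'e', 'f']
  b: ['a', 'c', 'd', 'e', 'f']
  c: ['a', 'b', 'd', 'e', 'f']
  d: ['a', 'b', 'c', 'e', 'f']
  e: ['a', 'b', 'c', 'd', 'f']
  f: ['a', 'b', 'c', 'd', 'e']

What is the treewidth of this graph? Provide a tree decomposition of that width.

A single bag containing all 6 vertices is trivially a valid decomposition of width 5. For the lower bound, the 6 vertices {a, b, c, d, e, f} are pairwise adjacent, and any tree decomposition puts a clique entirely inside one bag — forcing width ≥ 5. The upper and lower bounds meet at 5, so that is the treewidth.

Treewidth 5.
One optimal decomposition is:
Bags: B1 = {a, b, c, d, e, f}
Tree: (single bag)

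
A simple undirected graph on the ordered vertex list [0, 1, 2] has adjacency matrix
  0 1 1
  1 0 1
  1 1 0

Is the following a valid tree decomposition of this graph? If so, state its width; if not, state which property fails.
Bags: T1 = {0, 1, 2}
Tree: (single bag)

Yes; width 2.

Every vertex of G appears in some bag (union = {0, 1, 2}); every edge is covered by a bag; and for each vertex v the set of bags containing v is connected in the bag tree. The decomposition is therefore valid. The largest bag has 3 vertices, so the width is 2.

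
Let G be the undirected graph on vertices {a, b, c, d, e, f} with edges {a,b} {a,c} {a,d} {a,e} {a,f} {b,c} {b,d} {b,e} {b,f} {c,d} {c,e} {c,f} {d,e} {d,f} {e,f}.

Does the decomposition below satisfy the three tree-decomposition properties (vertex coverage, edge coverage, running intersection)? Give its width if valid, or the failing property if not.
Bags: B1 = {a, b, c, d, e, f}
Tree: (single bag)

Yes; width 5.

Checking the three conditions: (i) the bags cover all of {a, b, c, d, e, f}; (ii) for each edge, some bag contains both endpoints; (iii) the bags containing any fixed vertex form a subtree. All hold, so the decomposition is valid with width 6 − 1 = 5.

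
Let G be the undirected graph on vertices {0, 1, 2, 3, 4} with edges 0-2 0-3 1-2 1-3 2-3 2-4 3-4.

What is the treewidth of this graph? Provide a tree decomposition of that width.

Treewidth 2.
One such decomposition:
Bags: B1 = {2, 3, 4}  B2 = {0, 2, 3}  B3 = {1, 2, 3}
Tree: B1–B2, B2–B3

The largest bag has 3 vertices, giving width 2; this decomposition certifies tw(G) ≤ 2. For the lower bound, the 3 vertices {0, 2, 3} are pairwise adjacent, and any tree decomposition puts a clique entirely inside one bag — forcing width ≥ 2. Hence tw(G) = 2 exactly.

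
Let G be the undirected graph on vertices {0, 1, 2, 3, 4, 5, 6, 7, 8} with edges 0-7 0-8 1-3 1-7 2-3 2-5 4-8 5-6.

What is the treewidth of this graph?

A width-1 tree decomposition is:
Bags: B1 = {5, 6}  B2 = {2, 5}  B3 = {2, 3}  B4 = {1, 3}  B5 = {1, 7}  B6 = {0, 7}  B7 = {0, 8}  B8 = {4, 8}
Tree: B1–B2, B2–B3, B3–B4, B4–B5, B5–B6, B6–B7, B7–B8
Every bag has size at most 2, so the width is 2 − 1 = 1 and tw(G) ≤ 1. G has an edge, so its treewidth is at least 1. Combining the bounds, tw(G) = 1.

1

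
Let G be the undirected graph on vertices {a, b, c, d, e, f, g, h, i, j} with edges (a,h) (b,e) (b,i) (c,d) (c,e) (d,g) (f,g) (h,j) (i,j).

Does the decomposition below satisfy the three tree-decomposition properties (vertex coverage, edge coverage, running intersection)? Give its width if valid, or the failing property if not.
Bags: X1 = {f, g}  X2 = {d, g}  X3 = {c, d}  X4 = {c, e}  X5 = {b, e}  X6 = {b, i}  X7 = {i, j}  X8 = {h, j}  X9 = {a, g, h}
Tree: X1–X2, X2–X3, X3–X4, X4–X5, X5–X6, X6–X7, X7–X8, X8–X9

A tree decomposition must satisfy three properties: every vertex lies in some bag; for every edge, both endpoints lie together in some bag; and for every vertex, the bags containing it form a connected subtree. Here bags containing vertex g are not connected in the tree, so the decomposition is invalid.

No — bags containing vertex g are not connected in the tree.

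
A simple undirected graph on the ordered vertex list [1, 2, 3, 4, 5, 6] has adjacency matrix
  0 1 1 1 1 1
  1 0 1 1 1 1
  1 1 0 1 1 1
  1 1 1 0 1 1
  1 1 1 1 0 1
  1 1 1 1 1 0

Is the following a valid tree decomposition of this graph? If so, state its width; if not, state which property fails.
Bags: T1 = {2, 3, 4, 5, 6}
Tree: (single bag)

A tree decomposition must satisfy three properties: every vertex lies in some bag; for every edge, both endpoints lie together in some bag; and for every vertex, the bags containing it form a connected subtree. Here vertex 1 appears in no bag, so the decomposition is invalid.

No — vertex 1 appears in no bag.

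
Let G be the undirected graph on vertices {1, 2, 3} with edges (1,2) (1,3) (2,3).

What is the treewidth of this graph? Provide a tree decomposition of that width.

A single bag containing all 3 vertices is trivially a valid decomposition of width 2. On the other hand G contains the 3-clique {1, 2, 3}. A clique must lie in a single bag of any decomposition, so no decomposition can have width below 2. Hence tw(G) = 2 exactly.

Treewidth 2.
One optimal decomposition is:
Bags: B1 = {1, 2, 3}
Tree: (single bag)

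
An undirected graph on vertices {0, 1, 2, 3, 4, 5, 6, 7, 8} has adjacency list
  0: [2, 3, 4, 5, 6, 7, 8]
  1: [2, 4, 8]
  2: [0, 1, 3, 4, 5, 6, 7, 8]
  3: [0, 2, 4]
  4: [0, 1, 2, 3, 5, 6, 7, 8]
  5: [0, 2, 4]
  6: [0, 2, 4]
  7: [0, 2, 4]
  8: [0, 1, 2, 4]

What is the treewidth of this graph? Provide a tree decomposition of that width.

Treewidth 3.
One optimal decomposition is:
Bags: B1 = {0, 2, 4, 6}  B2 = {0, 2, 3, 4}  B3 = {0, 2, 4, 5}  B4 = {0, 2, 4, 8}  B5 = {1, 2, 4, 8}  B6 = {0, 2, 4, 7}
Tree: B1–B2, B1–B3, B2–B4, B4–B5, B3–B6

Each bag holds 4 vertices, so the decomposition has width 3, which upper-bounds the treewidth. On the other hand G contains the 4-clique {0, 2, 3, 4}. A clique must lie in a single bag of any decomposition, so no decomposition can have width below 3. Combining the bounds, tw(G) = 3.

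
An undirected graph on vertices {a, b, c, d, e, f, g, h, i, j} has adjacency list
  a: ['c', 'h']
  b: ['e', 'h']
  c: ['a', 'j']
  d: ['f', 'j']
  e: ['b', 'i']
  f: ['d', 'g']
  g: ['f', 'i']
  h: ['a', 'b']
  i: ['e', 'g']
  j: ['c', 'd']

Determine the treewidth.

2

A width-2 tree decomposition is:
Bags: B1 = {e, g, i}  B2 = {b, e, g}  B3 = {b, g, h}  B4 = {a, g, h}  B5 = {a, c, g}  B6 = {c, g, j}  B7 = {d, g, j}  B8 = {d, f, g}
Tree: B1–B2, B2–B3, B3–B4, B4–B5, B5–B6, B6–B7, B7–B8
Each bag holds 3 vertices, so the decomposition has width 2, which upper-bounds the treewidth. The edges g–i–e–b–h–a–c–j–d–f–g form a cycle, so G is not a tree and its treewidth is at least 2. Hence tw(G) = 2 exactly.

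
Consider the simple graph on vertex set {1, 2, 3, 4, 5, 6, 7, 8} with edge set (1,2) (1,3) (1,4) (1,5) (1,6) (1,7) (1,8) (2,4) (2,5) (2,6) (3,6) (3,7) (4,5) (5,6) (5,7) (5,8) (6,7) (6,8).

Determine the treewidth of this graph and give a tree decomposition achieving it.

Each bag holds 4 vertices, so the decomposition has width 3, which upper-bounds the treewidth. Conversely, {1, 3, 6, 7} is a clique of size 4, and the vertices of any clique must share a bag in every tree decomposition; so some bag has ≥ 4 vertices and tw(G) ≥ 3. Therefore the treewidth is 3.

Treewidth 3.
Bags: B1 = {1, 5, 6, 8}  B2 = {1, 2, 5, 6}  B3 = {1, 5, 6, 7}  B4 = {1, 3, 6, 7}  B5 = {1, 2, 4, 5}
Tree: B1–B2, B2–B3, B3–B4, B2–B5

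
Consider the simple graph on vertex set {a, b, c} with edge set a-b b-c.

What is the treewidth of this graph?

1

A width-1 tree decomposition is:
Bags: B1 = {b, c}  B2 = {a, b}
Tree: B1–B2
Every bag has size at most 2, so the width is 2 − 1 = 1 and tw(G) ≤ 1. G has an edge, so its treewidth is at least 1. The upper and lower bounds meet at 1, so that is the treewidth.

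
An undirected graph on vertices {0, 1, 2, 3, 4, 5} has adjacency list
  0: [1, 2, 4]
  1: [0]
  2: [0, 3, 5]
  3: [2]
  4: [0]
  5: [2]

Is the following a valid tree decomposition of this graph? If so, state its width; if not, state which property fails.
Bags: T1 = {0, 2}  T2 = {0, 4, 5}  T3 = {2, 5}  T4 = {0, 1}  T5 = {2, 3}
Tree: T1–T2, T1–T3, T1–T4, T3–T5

A tree decomposition must satisfy three properties: every vertex lies in some bag; for every edge, both endpoints lie together in some bag; and for every vertex, the bags containing it form a connected subtree. Here bags containing vertex 5 are not connected in the tree, so the decomposition is invalid.

No — bags containing vertex 5 are not connected in the tree.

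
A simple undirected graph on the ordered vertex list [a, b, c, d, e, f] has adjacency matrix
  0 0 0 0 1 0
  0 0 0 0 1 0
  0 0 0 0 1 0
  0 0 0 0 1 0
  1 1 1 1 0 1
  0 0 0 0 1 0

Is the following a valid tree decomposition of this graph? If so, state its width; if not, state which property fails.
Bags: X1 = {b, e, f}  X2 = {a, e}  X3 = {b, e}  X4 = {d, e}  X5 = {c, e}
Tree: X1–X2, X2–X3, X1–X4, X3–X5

No — bags containing vertex b are not connected in the tree.

A tree decomposition must satisfy three properties: every vertex lies in some bag; for every edge, both endpoints lie together in some bag; and for every vertex, the bags containing it form a connected subtree. Here bags containing vertex b are not connected in the tree, so the decomposition is invalid.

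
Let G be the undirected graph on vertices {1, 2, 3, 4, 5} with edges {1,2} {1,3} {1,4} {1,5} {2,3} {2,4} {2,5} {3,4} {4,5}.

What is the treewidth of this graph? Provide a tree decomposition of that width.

Treewidth 3.
One such decomposition:
Bags: B1 = {1, 2, 4, 5}  B2 = {1, 2, 3, 4}
Tree: B1–B2

The largest bag has 4 vertices, giving width 3; this decomposition certifies tw(G) ≤ 3. For the lower bound, the 4 vertices {1, 2, 3, 4} are pairwise adjacent, and any tree decomposition puts a clique entirely inside one bag — forcing width ≥ 3. Hence tw(G) = 3 exactly.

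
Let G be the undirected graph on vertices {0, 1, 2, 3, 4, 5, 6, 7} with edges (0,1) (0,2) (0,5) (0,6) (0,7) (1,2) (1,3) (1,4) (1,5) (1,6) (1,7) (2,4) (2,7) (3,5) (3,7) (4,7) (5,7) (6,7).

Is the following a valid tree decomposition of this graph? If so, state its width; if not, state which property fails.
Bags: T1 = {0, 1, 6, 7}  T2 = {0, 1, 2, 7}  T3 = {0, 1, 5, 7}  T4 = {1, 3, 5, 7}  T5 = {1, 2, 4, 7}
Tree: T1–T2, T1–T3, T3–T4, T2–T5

Every vertex of G appears in some bag (union = {0, 1, 2, 3, 4, 5, 6, 7}); every edge is covered by a bag; and for each vertex v the set of bags containing v is connected in the bag tree. The decomposition is therefore valid. The largest bag has 4 vertices, so the width is 3.

Yes; width 3.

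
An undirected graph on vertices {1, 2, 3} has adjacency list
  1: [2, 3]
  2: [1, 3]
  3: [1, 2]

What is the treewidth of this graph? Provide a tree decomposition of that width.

Treewidth 2.
One such decomposition:
Bags: B1 = {1, 2, 3}
Tree: (single bag)

With just one bag of size 3, the width is 3 − 1 = 2, so tw(G) ≤ 2. On the other hand G contains the 3-clique {1, 2, 3}. A clique must lie in a single bag of any decomposition, so no decomposition can have width below 2. The upper and lower bounds meet at 2, so that is the treewidth.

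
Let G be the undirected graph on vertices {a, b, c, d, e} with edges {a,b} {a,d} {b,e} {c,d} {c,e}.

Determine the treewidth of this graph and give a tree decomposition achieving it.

Treewidth 2.
One such decomposition:
Bags: B1 = {a, c, d}  B2 = {a, b, c}  B3 = {b, c, e}
Tree: B1–B2, B2–B3

Each bag holds 3 vertices, so the decomposition has width 2, which upper-bounds the treewidth. Since c–d–a–b–e–c is a cycle in G, G is not acyclic. Forests are exactly the graphs of treewidth ≤ 1, so tw(G) ≥ 2. The upper and lower bounds meet at 2, so that is the treewidth.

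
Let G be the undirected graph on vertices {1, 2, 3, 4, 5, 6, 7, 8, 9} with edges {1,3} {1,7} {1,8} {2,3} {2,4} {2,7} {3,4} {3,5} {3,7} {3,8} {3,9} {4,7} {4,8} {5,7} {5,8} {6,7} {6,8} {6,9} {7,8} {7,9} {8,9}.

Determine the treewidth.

3

A width-3 tree decomposition is:
Bags: B1 = {3, 5, 7, 8}  B2 = {3, 4, 7, 8}  B3 = {3, 7, 8, 9}  B4 = {6, 7, 8, 9}  B5 = {1, 3, 7, 8}  B6 = {2, 3, 4, 7}
Tree: B1–B2, B2–B3, B3–B4, B1–B5, B2–B6
The largest bag has 4 vertices, giving width 3; this decomposition certifies tw(G) ≤ 3. For the lower bound, the 4 vertices {1, 3, 7, 8} are pairwise adjacent, and any tree decomposition puts a clique entirely inside one bag — forcing width ≥ 3. The upper and lower bounds meet at 3, so that is the treewidth.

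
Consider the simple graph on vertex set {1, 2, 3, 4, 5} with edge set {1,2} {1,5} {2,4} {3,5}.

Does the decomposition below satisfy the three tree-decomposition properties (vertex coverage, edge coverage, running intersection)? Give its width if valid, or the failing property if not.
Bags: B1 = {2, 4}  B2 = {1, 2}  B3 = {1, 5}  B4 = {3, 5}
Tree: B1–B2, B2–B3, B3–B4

Yes; width 1.

Vertex coverage: the bags together contain {1, 2, 3, 4, 5}, the full vertex set. Edge coverage: each edge of G has both endpoints in at least one bag. Running intersection: for every vertex, the bags containing it form a connected subtree. All three properties hold, so this is a valid tree decomposition of width max|bag| − 1 = 1, and hence tw(G) ≤ 1.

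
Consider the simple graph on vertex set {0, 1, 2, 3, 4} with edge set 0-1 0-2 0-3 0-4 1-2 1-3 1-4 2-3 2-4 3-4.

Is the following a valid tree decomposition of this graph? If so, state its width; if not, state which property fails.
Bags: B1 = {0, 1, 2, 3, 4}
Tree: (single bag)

Vertex coverage: the bags together contain {0, 1, 2, 3, 4}, the full vertex set. Edge coverage: each edge of G has both endpoints in at least one bag. Running intersection: for every vertex, the bags containing it form a connected subtree. All three properties hold, so this is a valid tree decomposition of width max|bag| − 1 = 4, and hence tw(G) ≤ 4.

Yes; width 4.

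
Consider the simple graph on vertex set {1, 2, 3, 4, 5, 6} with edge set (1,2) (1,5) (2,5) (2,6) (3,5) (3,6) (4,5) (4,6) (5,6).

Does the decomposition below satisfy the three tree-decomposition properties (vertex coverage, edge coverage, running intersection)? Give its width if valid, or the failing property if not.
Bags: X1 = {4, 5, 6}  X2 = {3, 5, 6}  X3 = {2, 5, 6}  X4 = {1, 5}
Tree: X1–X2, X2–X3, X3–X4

A tree decomposition must satisfy three properties: every vertex lies in some bag; for every edge, both endpoints lie together in some bag; and for every vertex, the bags containing it form a connected subtree. Here edge (2,1) lies in no bag, so the decomposition is invalid.

No — edge (2,1) lies in no bag.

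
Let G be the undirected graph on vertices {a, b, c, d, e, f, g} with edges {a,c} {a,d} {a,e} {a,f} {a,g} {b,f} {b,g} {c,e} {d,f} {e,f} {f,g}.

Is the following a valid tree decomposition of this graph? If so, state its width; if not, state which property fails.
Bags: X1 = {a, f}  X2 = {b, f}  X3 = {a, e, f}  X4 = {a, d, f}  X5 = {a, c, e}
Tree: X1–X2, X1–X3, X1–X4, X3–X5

A tree decomposition must satisfy three properties: every vertex lies in some bag; for every edge, both endpoints lie together in some bag; and for every vertex, the bags containing it form a connected subtree. Here vertex g appears in no bag, so the decomposition is invalid.

No — vertex g appears in no bag.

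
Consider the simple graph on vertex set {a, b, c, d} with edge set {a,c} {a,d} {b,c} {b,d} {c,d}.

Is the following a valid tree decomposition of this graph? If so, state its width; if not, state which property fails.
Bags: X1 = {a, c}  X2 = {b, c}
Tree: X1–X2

A tree decomposition must satisfy three properties: every vertex lies in some bag; for every edge, both endpoints lie together in some bag; and for every vertex, the bags containing it form a connected subtree. Here vertex d appears in no bag, so the decomposition is invalid.

No — vertex d appears in no bag.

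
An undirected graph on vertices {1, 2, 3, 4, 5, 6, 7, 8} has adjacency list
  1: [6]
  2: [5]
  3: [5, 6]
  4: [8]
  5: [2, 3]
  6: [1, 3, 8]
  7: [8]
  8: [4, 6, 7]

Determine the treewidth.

A width-1 tree decomposition is:
Bags: B1 = {7, 8}  B2 = {4, 8}  B3 = {6, 8}  B4 = {3, 6}  B5 = {1, 6}  B6 = {3, 5}  B7 = {2, 5}
Tree: B1–B2, B2–B3, B3–B4, B3–B5, B4–B6, B6–B7
The largest bag has 2 vertices, giving width 1; this decomposition certifies tw(G) ≤ 1. G has an edge, so its treewidth is at least 1. Therefore the treewidth is 1.

1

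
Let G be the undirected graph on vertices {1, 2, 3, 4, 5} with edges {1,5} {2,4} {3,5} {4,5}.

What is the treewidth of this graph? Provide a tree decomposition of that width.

Treewidth 1.
One optimal decomposition is:
Bags: B1 = {3, 5}  B2 = {4, 5}  B3 = {1, 5}  B4 = {2, 4}
Tree: B1–B2, B1–B3, B2–B4

The largest bag has 2 vertices, giving width 1; this decomposition certifies tw(G) ≤ 1. G has an edge, so its treewidth is at least 1. Therefore the treewidth is 1.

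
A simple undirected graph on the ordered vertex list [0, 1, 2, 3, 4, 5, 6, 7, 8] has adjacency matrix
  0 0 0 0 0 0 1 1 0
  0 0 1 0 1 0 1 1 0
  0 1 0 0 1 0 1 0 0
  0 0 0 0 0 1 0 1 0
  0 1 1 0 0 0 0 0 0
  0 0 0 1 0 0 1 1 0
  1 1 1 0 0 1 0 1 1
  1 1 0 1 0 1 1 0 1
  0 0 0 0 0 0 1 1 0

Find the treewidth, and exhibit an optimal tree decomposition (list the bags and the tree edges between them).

The largest bag has 3 vertices, giving width 2; this decomposition certifies tw(G) ≤ 2. For the lower bound, the 3 vertices {3, 5, 7} are pairwise adjacent, and any tree decomposition puts a clique entirely inside one bag — forcing width ≥ 2. The upper and lower bounds meet at 2, so that is the treewidth.

Treewidth 2.
Bags: B1 = {0, 6, 7}  B2 = {1, 6, 7}  B3 = {5, 6, 7}  B4 = {1, 2, 6}  B5 = {3, 5, 7}  B6 = {6, 7, 8}  B7 = {1, 2, 4}
Tree: B1–B2, B2–B3, B2–B4, B3–B5, B3–B6, B4–B7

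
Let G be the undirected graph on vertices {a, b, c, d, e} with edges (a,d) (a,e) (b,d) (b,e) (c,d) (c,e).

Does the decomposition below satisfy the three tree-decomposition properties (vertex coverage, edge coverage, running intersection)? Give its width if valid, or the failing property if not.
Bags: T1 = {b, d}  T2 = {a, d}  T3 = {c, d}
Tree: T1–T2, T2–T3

A tree decomposition must satisfy three properties: every vertex lies in some bag; for every edge, both endpoints lie together in some bag; and for every vertex, the bags containing it form a connected subtree. Here vertex e appears in no bag, so the decomposition is invalid.

No — vertex e appears in no bag.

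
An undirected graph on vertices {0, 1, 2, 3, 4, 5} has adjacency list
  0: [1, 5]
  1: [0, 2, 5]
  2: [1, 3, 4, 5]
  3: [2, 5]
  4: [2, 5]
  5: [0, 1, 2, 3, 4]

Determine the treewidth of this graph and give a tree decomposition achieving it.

Each bag holds 3 vertices, so the decomposition has width 2, which upper-bounds the treewidth. On the other hand G contains the 3-clique {0, 1, 5}. A clique must lie in a single bag of any decomposition, so no decomposition can have width below 2. Therefore the treewidth is 2.

Treewidth 2.
One optimal decomposition is:
Bags: B1 = {2, 4, 5}  B2 = {1, 2, 5}  B3 = {2, 3, 5}  B4 = {0, 1, 5}
Tree: B1–B2, B1–B3, B2–B4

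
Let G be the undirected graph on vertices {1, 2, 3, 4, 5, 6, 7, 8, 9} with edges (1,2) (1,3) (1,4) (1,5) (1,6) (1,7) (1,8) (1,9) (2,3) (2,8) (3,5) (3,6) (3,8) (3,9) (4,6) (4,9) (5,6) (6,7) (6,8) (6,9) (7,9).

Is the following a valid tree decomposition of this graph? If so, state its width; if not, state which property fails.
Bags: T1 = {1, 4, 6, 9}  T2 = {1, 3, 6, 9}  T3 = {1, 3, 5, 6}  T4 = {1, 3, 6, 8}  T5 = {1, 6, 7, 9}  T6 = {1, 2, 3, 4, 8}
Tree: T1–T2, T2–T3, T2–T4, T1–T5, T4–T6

No — bags containing vertex 4 are not connected in the tree.

A tree decomposition must satisfy three properties: every vertex lies in some bag; for every edge, both endpoints lie together in some bag; and for every vertex, the bags containing it form a connected subtree. Here bags containing vertex 4 are not connected in the tree, so the decomposition is invalid.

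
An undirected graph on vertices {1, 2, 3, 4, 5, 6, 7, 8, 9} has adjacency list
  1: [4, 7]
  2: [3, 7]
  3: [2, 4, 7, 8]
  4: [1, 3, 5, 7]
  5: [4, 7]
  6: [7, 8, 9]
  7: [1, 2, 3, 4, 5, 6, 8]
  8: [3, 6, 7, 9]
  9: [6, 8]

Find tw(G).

A width-2 tree decomposition is:
Bags: B1 = {3, 7, 8}  B2 = {6, 7, 8}  B3 = {6, 8, 9}  B4 = {3, 4, 7}  B5 = {4, 5, 7}  B6 = {1, 4, 7}  B7 = {2, 3, 7}
Tree: B1–B2, B2–B3, B1–B4, B4–B5, B5–B6, B1–B7
The largest bag has 3 vertices, giving width 2; this decomposition certifies tw(G) ≤ 2. On the other hand G contains the 3-clique {6, 8, 9}. A clique must lie in a single bag of any decomposition, so no decomposition can have width below 2. Hence tw(G) = 2 exactly.

2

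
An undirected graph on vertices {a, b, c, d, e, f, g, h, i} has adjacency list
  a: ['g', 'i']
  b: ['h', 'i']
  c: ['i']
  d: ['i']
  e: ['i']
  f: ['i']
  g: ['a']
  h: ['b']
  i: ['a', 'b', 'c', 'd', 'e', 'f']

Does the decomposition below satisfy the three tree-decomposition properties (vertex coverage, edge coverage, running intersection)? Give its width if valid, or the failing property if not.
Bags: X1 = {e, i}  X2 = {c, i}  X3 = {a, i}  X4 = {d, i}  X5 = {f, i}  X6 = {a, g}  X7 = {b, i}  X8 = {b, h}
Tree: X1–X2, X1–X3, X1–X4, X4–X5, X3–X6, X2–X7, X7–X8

Yes; width 1.

Vertex coverage: the bags together contain {a, b, c, d, e, f, g, h, i}, the full vertex set. Edge coverage: each edge of G has both endpoints in at least one bag. Running intersection: for every vertex, the bags containing it form a connected subtree. All three properties hold, so this is a valid tree decomposition of width max|bag| − 1 = 1, and hence tw(G) ≤ 1.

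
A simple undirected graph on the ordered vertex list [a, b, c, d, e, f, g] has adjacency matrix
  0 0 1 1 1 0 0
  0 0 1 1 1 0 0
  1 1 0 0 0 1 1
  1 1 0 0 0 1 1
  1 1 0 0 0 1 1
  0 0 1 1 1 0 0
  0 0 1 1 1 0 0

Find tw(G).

3

A width-3 tree decomposition is:
Bags: B1 = {b, c, d, e}  B2 = {c, d, e, g}  B3 = {c, d, e, f}  B4 = {a, c, d, e}
Tree: B1–B2, B2–B3, B3–B4
The largest bag has 4 vertices, giving width 3; this decomposition certifies tw(G) ≤ 3. For the lower bound: the 4 vertex sets {b,e}, {d,g}, {c}, {f} are disjoint, each induces a connected subgraph, and every pair is joined by at least one edge of G. Contracting each set to a single vertex therefore yields K_{4} as a minor, and since treewidth is minor-monotone, tw(G) ≥ tw(K_{4}) = 3. The upper and lower bounds meet at 3, so that is the treewidth.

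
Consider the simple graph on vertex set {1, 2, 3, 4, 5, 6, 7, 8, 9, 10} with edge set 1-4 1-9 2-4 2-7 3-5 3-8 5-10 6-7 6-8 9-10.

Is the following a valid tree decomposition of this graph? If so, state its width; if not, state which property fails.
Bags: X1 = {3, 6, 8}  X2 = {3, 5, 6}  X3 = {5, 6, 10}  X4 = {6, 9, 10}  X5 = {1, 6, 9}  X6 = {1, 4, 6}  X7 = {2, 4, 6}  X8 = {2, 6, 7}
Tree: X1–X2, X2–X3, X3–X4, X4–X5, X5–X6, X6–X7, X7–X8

Vertex coverage: the bags together contain {1, 2, 3, 4, 5, 6, 7, 8, 9, 10}, the full vertex set. Edge coverage: each edge of G has both endpoints in at least one bag. Running intersection: for every vertex, the bags containing it form a connected subtree. All three properties hold, so this is a valid tree decomposition of width max|bag| − 1 = 2, and hence tw(G) ≤ 2.

Yes; width 2.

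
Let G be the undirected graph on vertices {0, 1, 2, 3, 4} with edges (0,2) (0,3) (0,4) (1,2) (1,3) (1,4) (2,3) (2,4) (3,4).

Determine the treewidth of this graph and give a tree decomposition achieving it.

Treewidth 3.
One optimal decomposition is:
Bags: B1 = {0, 2, 3, 4}  B2 = {1, 2, 3, 4}
Tree: B1–B2

The largest bag has 4 vertices, giving width 3; this decomposition certifies tw(G) ≤ 3. Conversely, {0, 2, 3, 4} is a clique of size 4, and the vertices of any clique must share a bag in every tree decomposition; so some bag has ≥ 4 vertices and tw(G) ≥ 3. The upper and lower bounds meet at 3, so that is the treewidth.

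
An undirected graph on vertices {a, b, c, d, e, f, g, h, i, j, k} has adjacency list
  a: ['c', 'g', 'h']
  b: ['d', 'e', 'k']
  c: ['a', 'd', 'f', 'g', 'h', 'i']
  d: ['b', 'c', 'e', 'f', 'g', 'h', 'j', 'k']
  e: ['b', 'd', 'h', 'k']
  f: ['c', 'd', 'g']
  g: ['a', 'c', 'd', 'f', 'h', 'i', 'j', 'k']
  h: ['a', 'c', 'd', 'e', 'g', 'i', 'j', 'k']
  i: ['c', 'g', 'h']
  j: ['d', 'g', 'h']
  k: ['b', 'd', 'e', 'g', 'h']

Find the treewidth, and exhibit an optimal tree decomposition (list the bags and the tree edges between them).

Treewidth 3.
One such decomposition:
Bags: B1 = {c, g, h, i}  B2 = {c, d, g, h}  B3 = {d, g, h, k}  B4 = {d, g, h, j}  B5 = {c, d, f, g}  B6 = {a, c, g, h}  B7 = {d, e, h, k}  B8 = {b, d, e, k}
Tree: B1–B2, B2–B3, B3–B4, B2–B5, B1–B6, B3–B7, B7–B8

Every bag has size at most 4, so the width is 4 − 1 = 3 and tw(G) ≤ 3. Conversely, {d, g, h, j} is a clique of size 4, and the vertices of any clique must share a bag in every tree decomposition; so some bag has ≥ 4 vertices and tw(G) ≥ 3. Therefore the treewidth is 3.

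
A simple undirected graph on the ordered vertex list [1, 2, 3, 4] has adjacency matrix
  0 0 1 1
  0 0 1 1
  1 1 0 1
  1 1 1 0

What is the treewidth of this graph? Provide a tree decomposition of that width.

Treewidth 2.
One such decomposition:
Bags: B1 = {2, 3, 4}  B2 = {1, 3, 4}
Tree: B1–B2

Each bag holds 3 vertices, so the decomposition has width 2, which upper-bounds the treewidth. For the lower bound, the 3 vertices {1, 3, 4} are pairwise adjacent, and any tree decomposition puts a clique entirely inside one bag — forcing width ≥ 2. Hence tw(G) = 2 exactly.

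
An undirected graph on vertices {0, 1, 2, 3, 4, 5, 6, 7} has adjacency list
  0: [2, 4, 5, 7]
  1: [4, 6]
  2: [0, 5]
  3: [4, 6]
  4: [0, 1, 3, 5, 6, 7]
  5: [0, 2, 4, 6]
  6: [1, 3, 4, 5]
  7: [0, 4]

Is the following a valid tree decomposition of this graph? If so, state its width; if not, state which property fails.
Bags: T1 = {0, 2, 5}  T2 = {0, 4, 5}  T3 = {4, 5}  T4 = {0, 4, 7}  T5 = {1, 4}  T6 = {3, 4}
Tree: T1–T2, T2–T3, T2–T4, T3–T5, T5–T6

A tree decomposition must satisfy three properties: every vertex lies in some bag; for every edge, both endpoints lie together in some bag; and for every vertex, the bags containing it form a connected subtree. Here vertex 6 appears in no bag, so the decomposition is invalid.

No — vertex 6 appears in no bag.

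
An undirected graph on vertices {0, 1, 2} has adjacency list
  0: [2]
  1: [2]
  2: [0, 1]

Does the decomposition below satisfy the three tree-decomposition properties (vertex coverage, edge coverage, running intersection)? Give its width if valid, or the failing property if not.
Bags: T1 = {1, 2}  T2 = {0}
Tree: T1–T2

No — edge (2,0) lies in no bag.

A tree decomposition must satisfy three properties: every vertex lies in some bag; for every edge, both endpoints lie together in some bag; and for every vertex, the bags containing it form a connected subtree. Here edge (2,0) lies in no bag, so the decomposition is invalid.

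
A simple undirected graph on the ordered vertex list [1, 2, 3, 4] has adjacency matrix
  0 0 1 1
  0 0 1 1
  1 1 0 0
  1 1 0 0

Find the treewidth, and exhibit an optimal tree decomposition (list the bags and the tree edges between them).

Treewidth 2.
One optimal decomposition is:
Bags: B1 = {1, 3, 4}  B2 = {2, 3, 4}
Tree: B1–B2

The largest bag has 3 vertices, giving width 2; this decomposition certifies tw(G) ≤ 2. For the lower bound, G contains the cycle 3–1–4–2–3, so G is not a forest; only forests have treewidth ≤ 1, hence tw(G) ≥ 2. Therefore the treewidth is 2.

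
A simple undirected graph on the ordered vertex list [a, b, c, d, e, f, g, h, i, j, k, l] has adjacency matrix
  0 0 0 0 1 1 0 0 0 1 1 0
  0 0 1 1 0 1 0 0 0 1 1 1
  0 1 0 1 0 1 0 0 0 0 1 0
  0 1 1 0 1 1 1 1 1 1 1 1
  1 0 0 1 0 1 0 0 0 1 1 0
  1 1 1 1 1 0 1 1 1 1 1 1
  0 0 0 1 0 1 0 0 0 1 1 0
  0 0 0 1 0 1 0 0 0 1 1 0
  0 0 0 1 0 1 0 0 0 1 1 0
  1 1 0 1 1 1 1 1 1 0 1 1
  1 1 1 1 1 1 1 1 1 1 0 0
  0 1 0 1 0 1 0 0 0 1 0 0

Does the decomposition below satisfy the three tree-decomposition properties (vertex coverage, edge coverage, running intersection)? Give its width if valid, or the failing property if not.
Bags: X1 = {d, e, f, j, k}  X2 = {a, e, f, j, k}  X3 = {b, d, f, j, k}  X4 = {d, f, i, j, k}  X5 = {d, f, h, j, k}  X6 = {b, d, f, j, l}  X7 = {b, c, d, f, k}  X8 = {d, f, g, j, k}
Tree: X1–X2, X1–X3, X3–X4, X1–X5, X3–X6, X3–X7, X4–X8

Every vertex of G appears in some bag (union = {a, b, c, d, e, f, g, h, i, j, k, l}); every edge is covered by a bag; and for each vertex v the set of bags containing v is connected in the bag tree. The decomposition is therefore valid. The largest bag has 5 vertices, so the width is 4.

Yes; width 4.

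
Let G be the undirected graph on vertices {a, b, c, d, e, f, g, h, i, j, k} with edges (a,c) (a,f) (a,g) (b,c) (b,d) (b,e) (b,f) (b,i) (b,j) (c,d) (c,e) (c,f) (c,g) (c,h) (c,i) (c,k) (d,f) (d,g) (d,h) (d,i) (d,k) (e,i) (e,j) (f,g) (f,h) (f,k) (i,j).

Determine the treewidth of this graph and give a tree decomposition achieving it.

The largest bag has 4 vertices, giving width 3; this decomposition certifies tw(G) ≤ 3. Conversely, {b, e, i, j} is a clique of size 4, and the vertices of any clique must share a bag in every tree decomposition; so some bag has ≥ 4 vertices and tw(G) ≥ 3. Combining the bounds, tw(G) = 3.

Treewidth 3.
Bags: B1 = {b, c, d, f}  B2 = {b, c, d, i}  B3 = {c, d, f, g}  B4 = {b, c, e, i}  B5 = {c, d, f, k}  B6 = {c, d, f, h}  B7 = {b, e, i, j}  B8 = {a, c, f, g}
Tree: B1–B2, B1–B3, B2–B4, B1–B5, B3–B6, B4–B7, B3–B8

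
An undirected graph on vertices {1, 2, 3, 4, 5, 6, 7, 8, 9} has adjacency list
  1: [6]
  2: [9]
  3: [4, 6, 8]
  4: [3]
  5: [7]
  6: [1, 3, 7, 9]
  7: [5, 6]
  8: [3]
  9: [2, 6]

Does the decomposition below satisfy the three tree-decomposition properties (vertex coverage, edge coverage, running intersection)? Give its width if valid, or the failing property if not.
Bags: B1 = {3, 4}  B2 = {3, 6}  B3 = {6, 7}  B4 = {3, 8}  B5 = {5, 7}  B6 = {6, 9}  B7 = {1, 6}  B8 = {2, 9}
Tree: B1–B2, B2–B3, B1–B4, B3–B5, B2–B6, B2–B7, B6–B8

Yes; width 1.

Checking the three conditions: (i) the bags cover all of {1, 2, 3, 4, 5, 6, 7, 8, 9}; (ii) for each edge, some bag contains both endpoints; (iii) the bags containing any fixed vertex form a subtree. All hold, so the decomposition is valid with width 2 − 1 = 1.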